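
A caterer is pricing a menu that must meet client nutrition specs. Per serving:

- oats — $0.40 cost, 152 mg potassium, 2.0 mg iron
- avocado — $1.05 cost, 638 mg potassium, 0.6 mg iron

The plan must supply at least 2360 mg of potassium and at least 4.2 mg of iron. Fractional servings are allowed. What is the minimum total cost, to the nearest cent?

For a min-cost LP with two ≥-constraints, a basic feasible solution has at most two positive variables.
oats only: max(2360/152, 4.2/2.0) = 15.53 servings → $6.21.
avocado only: max(2360/638, 4.2/0.6) = 7 servings → $7.35.
oats + avocado with both tight: 1.067 servings and 3.445 servings → $4.04.
So the least-cost plan costs $4.04.

$4.04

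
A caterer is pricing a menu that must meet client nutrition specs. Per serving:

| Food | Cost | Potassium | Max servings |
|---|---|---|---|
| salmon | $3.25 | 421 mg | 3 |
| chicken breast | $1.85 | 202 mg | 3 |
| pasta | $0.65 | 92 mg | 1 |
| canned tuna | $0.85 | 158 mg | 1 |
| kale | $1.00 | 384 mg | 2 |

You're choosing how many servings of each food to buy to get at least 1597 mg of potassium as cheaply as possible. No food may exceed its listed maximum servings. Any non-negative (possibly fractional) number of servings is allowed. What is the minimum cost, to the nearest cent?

Cost per mg of potassium: kale $0.0026, canned tuna $0.0054, pasta $0.0071, salmon $0.0077, chicken breast $0.0092.
Take 2 servings of kale: +768.0 mg potassium for $2.00 (total $2.00, still need 829.0 mg).
Take 1 serving of canned tuna: +158.0 mg potassium for $0.85 (total $2.85, still need 671.0 mg).
Take 1 serving of pasta: +92.0 mg potassium for $0.65 (total $3.50, still need 579.0 mg).
Take 1.375 servings of salmon: +579.0 mg potassium for $4.47 (total $7.97, still need 0.0 mg).
Filling from the cheapest source first is optimal under one linear minimum: $7.97.

$7.97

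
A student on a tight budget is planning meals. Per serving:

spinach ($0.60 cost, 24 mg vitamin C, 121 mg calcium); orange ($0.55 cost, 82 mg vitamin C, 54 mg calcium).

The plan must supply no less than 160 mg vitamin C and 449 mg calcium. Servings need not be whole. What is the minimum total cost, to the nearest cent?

$2.51

With two linear requirements the optimum uses one or two foods; enumerate the corners.
spinach only: max(160/24, 449/121) = 6.667 servings → $4.00.
orange only: max(160/82, 449/54) = 8.315 servings → $4.57.
spinach + orange with both tight: 3.267 servings and 0.9951 servings → $2.51.
So the least-cost plan costs $2.51.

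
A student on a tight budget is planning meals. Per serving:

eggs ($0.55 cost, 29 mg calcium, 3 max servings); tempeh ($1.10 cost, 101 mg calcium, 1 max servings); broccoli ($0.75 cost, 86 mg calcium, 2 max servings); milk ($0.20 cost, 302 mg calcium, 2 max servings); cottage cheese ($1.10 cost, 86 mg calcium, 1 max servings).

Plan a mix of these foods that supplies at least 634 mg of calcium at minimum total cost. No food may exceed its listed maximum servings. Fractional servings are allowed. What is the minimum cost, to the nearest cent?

$0.66

Cost per mg of calcium: milk $0.0007, broccoli $0.0087, tempeh $0.0109, cottage cheese $0.0128, eggs $0.0190.
Take 2 servings of milk: +604.0 mg calcium for $0.40 (total $0.40, still need 30.0 mg).
Take 0.3488 servings of broccoli: +30.0 mg calcium for $0.26 (total $0.66, still need 0.0 mg).
Filling from the cheapest source first is optimal under one linear minimum: $0.66.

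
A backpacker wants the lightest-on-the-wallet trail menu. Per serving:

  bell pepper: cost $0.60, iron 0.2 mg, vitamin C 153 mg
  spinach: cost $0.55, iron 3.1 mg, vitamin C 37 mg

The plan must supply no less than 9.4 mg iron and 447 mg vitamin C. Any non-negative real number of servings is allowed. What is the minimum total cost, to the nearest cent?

$2.92

Two binding constraints pin down two serving amounts, so the optimal mix uses at most two foods. The candidates are each food alone (scaled to the tighter of iron/vitamin C) and each pair with both constraints tight.
bell pepper only: max(9.4/0.2, 447/153) = 47 servings → $28.20.
spinach only: max(9.4/3.1, 447/37) = 12.08 servings → $6.64.
bell pepper + spinach with both tight: 2.223 servings and 2.889 servings → $2.92.
Cheapest feasible corner: $2.92.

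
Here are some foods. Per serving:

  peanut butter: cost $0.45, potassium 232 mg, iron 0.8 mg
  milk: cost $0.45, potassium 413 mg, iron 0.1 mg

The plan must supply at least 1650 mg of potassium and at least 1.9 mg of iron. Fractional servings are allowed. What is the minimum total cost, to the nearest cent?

$2.20

For a min-cost LP with two ≥-constraints, a basic feasible solution has at most two positive variables.
peanut butter only: max(1650/232, 1.9/0.8) = 7.112 servings → $3.20.
milk only: max(1650/413, 1.9/0.1) = 19 servings → $8.55.
peanut butter + milk with both tight: 2.017 servings and 2.862 servings → $2.20.
So the least-cost plan costs $2.20.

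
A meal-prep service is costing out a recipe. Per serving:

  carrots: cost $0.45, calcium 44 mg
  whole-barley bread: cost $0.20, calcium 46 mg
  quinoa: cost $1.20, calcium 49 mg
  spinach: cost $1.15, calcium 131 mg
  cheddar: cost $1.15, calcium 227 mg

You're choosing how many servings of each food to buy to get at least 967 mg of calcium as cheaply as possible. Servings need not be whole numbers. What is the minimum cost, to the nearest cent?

$4.20

Cost per mg of calcium: whole-barley bread $0.0043, cheddar $0.0051, spinach $0.0088, carrots $0.0102, quinoa $0.0245.
With no serving limits, use only whole-barley bread: 967 mg / 46 mg = 21.02 servings × $0.20 = $4.20.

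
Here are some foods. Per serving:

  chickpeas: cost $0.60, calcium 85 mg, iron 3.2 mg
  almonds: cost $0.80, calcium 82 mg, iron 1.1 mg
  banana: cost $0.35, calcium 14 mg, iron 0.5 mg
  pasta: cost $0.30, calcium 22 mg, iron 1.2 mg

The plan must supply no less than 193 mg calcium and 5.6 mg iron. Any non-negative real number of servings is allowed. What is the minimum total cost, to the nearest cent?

$1.36

At the optimum either one food covers both requirements or two foods hit both targets exactly; no other combination can be cheaper.
chickpeas only: max(193/85, 5.6/3.2) = 2.271 servings → $1.36.
almonds only: max(193/82, 5.6/1.1) = 5.091 servings → $4.07.
banana only: max(193/14, 5.6/0.5) = 13.79 servings → $4.83.
pasta only: max(193/22, 5.6/1.2) = 8.773 servings → $2.63.
chickpeas + almonds with both tight: 1.462 servings and 0.8384 servings → $1.55.
chickpeas + banana: intersection lies outside the first quadrant.
chickpeas + pasta: intersection lies outside the first quadrant.
almonds + banana with both tight: 0.707 servings and 9.645 servings → $3.94.
almonds + pasta with both tight: 1.461 servings and 3.327 servings → $2.17.
banana + pasta: the both-tight solution has a negative serving — not a feasible corner.
The minimum over all feasible corners is $1.36.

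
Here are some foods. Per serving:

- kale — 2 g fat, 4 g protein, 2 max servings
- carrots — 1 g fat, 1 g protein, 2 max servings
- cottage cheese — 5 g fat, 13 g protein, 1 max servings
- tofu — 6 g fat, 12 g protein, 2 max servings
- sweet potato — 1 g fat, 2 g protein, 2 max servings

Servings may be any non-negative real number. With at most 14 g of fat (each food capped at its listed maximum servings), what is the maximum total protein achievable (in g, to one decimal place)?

31.0 g

Protein per g fat: cottage cheese 2.6, kale 2, tofu 2, sweet potato 2, carrots 1.
Take 1 serving of cottage cheese: uses 5 g fat, +13.0 g protein (running total 13.0 g).
Take 2 servings of kale: uses 4 g fat, +8.0 g protein (running total 21.0 g).
Take 0.8333 servings of tofu: uses 5 g fat, +10.0 g protein (running total 31.0 g).
Filling greedily by protein-per-g fat is optimal for one linear limit, giving 31.0 g.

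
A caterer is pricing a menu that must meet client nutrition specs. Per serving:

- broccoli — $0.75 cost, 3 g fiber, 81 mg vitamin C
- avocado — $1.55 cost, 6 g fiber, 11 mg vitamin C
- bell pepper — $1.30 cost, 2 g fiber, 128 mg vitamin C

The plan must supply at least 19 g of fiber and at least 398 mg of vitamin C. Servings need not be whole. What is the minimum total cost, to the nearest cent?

With two linear requirements the optimum uses one or two foods; enumerate the corners.
broccoli only: max(19/3, 398/81) = 6.333 servings → $4.75.
avocado only: max(19/6, 398/11) = 36.18 servings → $56.08.
bell pepper only: max(19/2, 398/128) = 9.5 servings → $12.35.
broccoli + avocado with both tight: 4.81 servings and 0.7616 servings → $4.79.
broccoli + bell pepper: the both-tight solution has a negative serving — not a feasible corner.
avocado + bell pepper with both tight: 2.193 servings and 2.921 servings → $7.20.
The minimum over all feasible corners is $4.75.

$4.75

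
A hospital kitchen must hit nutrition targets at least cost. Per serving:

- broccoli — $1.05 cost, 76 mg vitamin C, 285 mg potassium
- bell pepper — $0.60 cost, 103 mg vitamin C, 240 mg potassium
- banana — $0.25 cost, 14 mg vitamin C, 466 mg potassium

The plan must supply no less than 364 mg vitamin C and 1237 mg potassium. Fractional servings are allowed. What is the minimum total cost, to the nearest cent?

$2.27

An LP optimum is at a vertex; with two nutrient constraints at most two foods are used. Check each candidate.
broccoli only: max(364/76, 1237/285) = 4.789 servings → $5.03.
bell pepper only: max(364/103, 1237/240) = 5.154 servings → $3.09.
banana only: max(364/14, 1237/466) = 26 servings → $6.50.
broccoli + bell pepper with both tight: 3.603 servings and 0.8752 servings → $4.31.
broccoli + banana with both targets exact would need a negative amount; discard.
bell pepper + banana with both tight: 3.412 servings and 0.8972 servings → $2.27.
The minimum over all feasible corners is $2.27.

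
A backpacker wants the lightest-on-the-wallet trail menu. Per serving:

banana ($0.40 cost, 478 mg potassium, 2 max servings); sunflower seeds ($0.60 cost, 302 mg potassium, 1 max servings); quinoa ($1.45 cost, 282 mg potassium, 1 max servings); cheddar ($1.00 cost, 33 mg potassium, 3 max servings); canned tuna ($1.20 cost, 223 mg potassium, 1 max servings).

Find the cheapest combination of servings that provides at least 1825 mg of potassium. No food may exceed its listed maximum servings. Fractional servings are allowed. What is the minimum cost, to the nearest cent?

$5.93

Cost per mg of potassium: banana $0.0008, sunflower seeds $0.0020, quinoa $0.0051, canned tuna $0.0054, cheddar $0.0303.
Take 2 servings of banana: +956.0 mg potassium for $0.80 (total $0.80, still need 869.0 mg).
Take 1 serving of sunflower seeds: +302.0 mg potassium for $0.60 (total $1.40, still need 567.0 mg).
Take 1 serving of quinoa: +282.0 mg potassium for $1.45 (total $2.85, still need 285.0 mg).
Take 1 serving of canned tuna: +223.0 mg potassium for $1.20 (total $4.05, still need 62.0 mg).
Take 1.879 servings of cheddar: +62.0 mg potassium for $1.88 (total $5.93, still need 0.0 mg).
Greedy by cheapest-per-mg is optimal for a single linear constraint, so the minimum cost is $5.93.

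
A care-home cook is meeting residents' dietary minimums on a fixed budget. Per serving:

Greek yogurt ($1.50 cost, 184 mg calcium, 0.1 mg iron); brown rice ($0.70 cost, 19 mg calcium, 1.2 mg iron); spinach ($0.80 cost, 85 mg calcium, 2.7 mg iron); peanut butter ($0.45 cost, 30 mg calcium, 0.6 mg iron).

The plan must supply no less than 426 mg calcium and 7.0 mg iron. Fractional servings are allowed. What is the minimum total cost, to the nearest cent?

$3.75

Check every corner: each single food scaled to meet both minima, and each pair solved so both constraints bind.
Greek yogurt only: max(426/184, 7.0/0.1) = 70 servings → $105.00.
brown rice only: max(426/19, 7.0/1.2) = 22.42 servings → $15.69.
spinach only: max(426/85, 7.0/2.7) = 5.012 servings → $4.01.
peanut butter only: max(426/30, 7.0/0.6) = 14.2 servings → $6.39.
Greek yogurt + brown rice with both tight: 1.728 servings and 5.689 servings → $6.57.
Greek yogurt + spinach with both tight: 1.137 servings and 2.55 servings → $3.75.
Greek yogurt + peanut butter with both tight: 0.4246 servings and 11.6 servings → $5.86.
brown rice + spinach with both targets exact would need a negative amount; discard.
brown rice + peanut butter with both targets exact would need a negative amount; discard.
spinach + peanut butter: the both-tight solution has a negative serving — not a feasible corner.
The minimum over all feasible corners is $3.75.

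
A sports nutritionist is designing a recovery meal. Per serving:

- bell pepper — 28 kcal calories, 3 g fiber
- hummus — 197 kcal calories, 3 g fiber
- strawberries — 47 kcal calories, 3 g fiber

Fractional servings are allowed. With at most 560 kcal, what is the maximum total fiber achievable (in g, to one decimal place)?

60.0 g

Fiber per kcal: bell pepper 0.1071, strawberries 0.06383, hummus 0.01523.
With no serving limits, spend the whole calories allowance on bell pepper: 560 kcal / 28 kcal × 3 g = 60.0 g.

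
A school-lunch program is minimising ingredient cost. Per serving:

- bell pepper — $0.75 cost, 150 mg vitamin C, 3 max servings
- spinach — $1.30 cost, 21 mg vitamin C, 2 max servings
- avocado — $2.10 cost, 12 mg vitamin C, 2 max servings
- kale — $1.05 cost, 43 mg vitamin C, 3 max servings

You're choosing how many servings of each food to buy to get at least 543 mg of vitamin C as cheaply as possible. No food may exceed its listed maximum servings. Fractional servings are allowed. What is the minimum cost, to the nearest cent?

$4.52

Cost per mg of vitamin C: bell pepper $0.0050, kale $0.0244, spinach $0.0619, avocado $0.1750.
Take 3 servings of bell pepper: +450.0 mg vitamin C for $2.25 (total $2.25, still need 93.0 mg).
Take 2.163 servings of kale: +93.0 mg vitamin C for $2.27 (total $4.52, still need 0.0 mg).
Filling from the cheapest source first is optimal under one linear minimum: $4.52.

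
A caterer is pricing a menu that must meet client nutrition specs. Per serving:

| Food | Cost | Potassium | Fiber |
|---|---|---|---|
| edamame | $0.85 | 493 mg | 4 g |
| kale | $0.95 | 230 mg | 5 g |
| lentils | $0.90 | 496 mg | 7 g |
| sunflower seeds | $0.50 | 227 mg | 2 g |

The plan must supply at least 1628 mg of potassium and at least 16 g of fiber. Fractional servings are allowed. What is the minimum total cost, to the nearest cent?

Minimising a linear cost over {potassium ≥ 1628, fiber ≥ 16, servings ≥ 0} — the optimum is at a vertex, using one or two foods.
edamame only: max(1628/493, 16/4) = 4 servings → $3.40.
kale only: max(1628/230, 16/5) = 7.078 servings → $6.72.
lentils only: max(1628/496, 16/7) = 3.282 servings → $2.95.
sunflower seeds only: max(1628/227, 16/2) = 8 servings → $4.00.
edamame + kale with both tight: 2.887 servings and 0.8906 servings → $3.30.
edamame + lentils with both tight: 2.359 servings and 0.938 servings → $2.85.
edamame + sunflower seeds with both targets exact would need a negative amount; discard.
kale + lentils with both targets exact would need a negative amount; discard.
kale + sunflower seeds with both tight: 0.557 servings and 6.607 servings → $3.83.
lentils + sunflower seeds with both tight: 0.6298 servings and 5.796 servings → $3.46.
Cheapest feasible corner: $2.85.

$2.85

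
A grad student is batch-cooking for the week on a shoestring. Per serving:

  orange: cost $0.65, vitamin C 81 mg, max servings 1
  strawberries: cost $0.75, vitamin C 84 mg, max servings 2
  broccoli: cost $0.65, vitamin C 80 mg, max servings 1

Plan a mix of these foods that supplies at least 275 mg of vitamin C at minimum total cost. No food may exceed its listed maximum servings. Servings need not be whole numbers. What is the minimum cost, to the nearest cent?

$2.32

Cost per mg of vitamin C: orange $0.0080, broccoli $0.0081, strawberries $0.0089.
Take 1 serving of orange: +81.0 mg vitamin C for $0.65 (total $0.65, still need 194.0 mg).
Take 1 serving of broccoli: +80.0 mg vitamin C for $0.65 (total $1.30, still need 114.0 mg).
Take 1.357 servings of strawberries: +114.0 mg vitamin C for $1.02 (total $2.32, still need 0.0 mg).
Greedy by cheapest-per-mg is optimal for a single linear constraint, so the minimum cost is $2.32.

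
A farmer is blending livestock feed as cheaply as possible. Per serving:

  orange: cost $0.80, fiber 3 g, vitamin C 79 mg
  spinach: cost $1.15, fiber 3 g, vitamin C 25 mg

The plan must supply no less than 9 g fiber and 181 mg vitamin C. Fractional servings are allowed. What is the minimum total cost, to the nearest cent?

This is a tiny linear program; its minimum lies at a vertex of the feasible set. List the vertices and price them.
orange only: max(9/3, 181/79) = 3 servings → $2.40.
spinach only: max(9/3, 181/25) = 7.24 servings → $8.33.
orange + spinach with both tight: 1.963 servings and 1.037 servings → $2.76.
The minimum over all feasible corners is $2.40.

$2.40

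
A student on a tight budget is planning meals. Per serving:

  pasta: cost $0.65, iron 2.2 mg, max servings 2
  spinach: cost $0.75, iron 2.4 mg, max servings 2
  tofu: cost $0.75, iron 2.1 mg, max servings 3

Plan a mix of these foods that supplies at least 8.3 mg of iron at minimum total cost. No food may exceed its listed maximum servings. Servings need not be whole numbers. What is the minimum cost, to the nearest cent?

$2.52

Cost per mg of iron: pasta $0.2955, spinach $0.3125, tofu $0.3571.
Take 2 servings of pasta: +4.4 mg iron for $1.30 (total $1.30, still need 3.9 mg).
Take 1.625 servings of spinach: +3.9 mg iron for $1.22 (total $2.52, still need 0.0 mg).
Greedy by cheapest-per-mg is optimal for a single linear constraint, so the minimum cost is $2.52.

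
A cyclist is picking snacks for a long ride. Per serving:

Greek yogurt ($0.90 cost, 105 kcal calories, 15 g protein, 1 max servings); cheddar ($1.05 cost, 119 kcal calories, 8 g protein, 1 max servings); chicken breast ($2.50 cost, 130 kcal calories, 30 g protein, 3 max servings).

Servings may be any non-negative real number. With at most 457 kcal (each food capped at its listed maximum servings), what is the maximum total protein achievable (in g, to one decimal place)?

Protein per kcal: chicken breast 0.2308, Greek yogurt 0.1429, cheddar 0.06723.
Take 3 servings of chicken breast: uses 390 kcal, +90.0 g protein (running total 90.0 g).
Take 0.6381 servings of Greek yogurt: uses 67 kcal, +9.6 g protein (running total 99.6 g).
Filling greedily by protein-per-kcal is optimal for one linear limit, giving 99.6 g.

99.6 g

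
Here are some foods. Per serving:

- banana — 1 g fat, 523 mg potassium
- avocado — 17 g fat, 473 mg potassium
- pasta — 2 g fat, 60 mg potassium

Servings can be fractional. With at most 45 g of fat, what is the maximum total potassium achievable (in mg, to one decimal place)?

23535.0 mg

Potassium per g fat: banana 523, pasta 30, avocado 27.82.
With no serving limits, spend the whole fat allowance on banana: 45 g / 1 g × 523 mg = 23535.0 mg.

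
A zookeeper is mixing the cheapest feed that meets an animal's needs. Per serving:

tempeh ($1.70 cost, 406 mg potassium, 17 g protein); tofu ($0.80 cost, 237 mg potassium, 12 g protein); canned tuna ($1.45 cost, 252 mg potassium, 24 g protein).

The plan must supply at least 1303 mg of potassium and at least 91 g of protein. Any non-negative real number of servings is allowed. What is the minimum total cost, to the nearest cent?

Check every corner: each single food scaled to meet both minima, and each pair solved so both constraints bind.
tempeh only: max(1303/406, 91/17) = 5.353 servings → $9.10.
tofu only: max(1303/237, 91/12) = 7.583 servings → $6.07.
canned tuna only: max(1303/252, 91/24) = 5.171 servings → $7.50.
tempeh + tofu: the both-tight solution has a negative serving — not a feasible corner.
tempeh + canned tuna with both tight: 1.527 servings and 2.71 servings → $6.53.
tofu + canned tuna with both tight: 3.131 servings and 2.226 servings → $5.73.
So the least-cost plan costs $5.73.

$5.73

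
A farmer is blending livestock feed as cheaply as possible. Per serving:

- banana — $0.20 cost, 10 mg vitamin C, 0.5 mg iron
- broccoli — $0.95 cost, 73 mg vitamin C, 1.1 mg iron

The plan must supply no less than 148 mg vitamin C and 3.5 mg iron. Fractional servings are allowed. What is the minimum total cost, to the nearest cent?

banana only: max(148/10, 3.5/0.5) = 14.8 servings → $2.96.
broccoli only: max(148/73, 3.5/1.1) = 3.182 servings → $3.02.
banana + broccoli with both tight: 3.635 servings and 1.529 servings → $2.18.
The minimum over all feasible corners is $2.18.

$2.18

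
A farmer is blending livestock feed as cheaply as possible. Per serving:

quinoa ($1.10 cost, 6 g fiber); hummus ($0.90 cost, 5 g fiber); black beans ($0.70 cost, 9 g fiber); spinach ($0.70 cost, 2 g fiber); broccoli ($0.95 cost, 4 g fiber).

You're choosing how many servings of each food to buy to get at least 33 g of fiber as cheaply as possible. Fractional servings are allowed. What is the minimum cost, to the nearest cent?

$2.57

Cost per g of fiber: black beans $0.0778, hummus $0.1800, quinoa $0.1833, broccoli $0.2375, spinach $0.3500.
With no serving limits, use only black beans: 33 g / 9 g = 3.667 servings × $0.70 = $2.57.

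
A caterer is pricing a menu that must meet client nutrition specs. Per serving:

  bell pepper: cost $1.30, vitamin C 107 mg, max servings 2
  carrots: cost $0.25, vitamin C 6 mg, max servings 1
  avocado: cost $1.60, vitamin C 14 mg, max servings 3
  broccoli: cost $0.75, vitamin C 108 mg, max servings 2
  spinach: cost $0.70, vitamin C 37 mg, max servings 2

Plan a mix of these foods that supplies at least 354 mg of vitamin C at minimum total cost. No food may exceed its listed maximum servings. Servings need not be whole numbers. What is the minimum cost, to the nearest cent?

Cost per mg of vitamin C: broccoli $0.0069, bell pepper $0.0121, spinach $0.0189, carrots $0.0417, avocado $0.1143.
Take 2 servings of broccoli: +216.0 mg vitamin C for $1.50 (total $1.50, still need 138.0 mg).
Take 1.29 servings of bell pepper: +138.0 mg vitamin C for $1.68 (total $3.18, still need 0.0 mg).
Greedy by cheapest-per-mg is optimal for a single linear constraint, so the minimum cost is $3.18.

$3.18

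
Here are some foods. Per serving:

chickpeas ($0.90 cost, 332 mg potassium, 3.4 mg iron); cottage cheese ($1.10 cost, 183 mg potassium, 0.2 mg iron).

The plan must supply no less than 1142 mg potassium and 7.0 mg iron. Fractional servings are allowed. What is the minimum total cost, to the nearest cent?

$3.10

A basic optimal solution has at most two foods positive. Try each food alone and each pair with both targets met exactly.
chickpeas only: max(1142/332, 7.0/3.4) = 3.44 servings → $3.10.
cottage cheese only: max(1142/183, 7.0/0.2) = 35 servings → $38.50.
chickpeas + cottage cheese with both tight: 1.894 servings and 2.805 servings → $4.79.
So the least-cost plan costs $3.10.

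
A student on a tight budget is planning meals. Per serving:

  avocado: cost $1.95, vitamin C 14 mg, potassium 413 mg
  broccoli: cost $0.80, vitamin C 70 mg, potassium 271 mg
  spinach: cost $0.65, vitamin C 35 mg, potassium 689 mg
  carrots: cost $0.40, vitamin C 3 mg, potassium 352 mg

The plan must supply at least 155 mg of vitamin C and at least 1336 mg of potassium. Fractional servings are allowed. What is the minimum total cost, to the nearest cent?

avocado only: max(155/14, 1336/413) = 11.07 servings → $21.59.
broccoli only: max(155/70, 1336/271) = 4.93 servings → $3.94.
spinach only: max(155/35, 1336/689) = 4.429 servings → $2.88.
carrots only: max(155/3, 1336/352) = 51.67 servings → $20.67.
avocado + broccoli with both tight: 2.051 servings and 1.804 servings → $5.44.
avocado + spinach: the both-tight solution has a negative serving — not a feasible corner.
avocado + carrots with both targets exact would need a negative amount; discard.
broccoli + spinach with both tight: 1.549 servings and 1.33 servings → $2.10.
broccoli + carrots with both tight: 2.122 servings and 2.162 servings → $2.56.
spinach + carrots with both targets exact would need a negative amount; discard.
So the least-cost plan costs $2.10.

$2.10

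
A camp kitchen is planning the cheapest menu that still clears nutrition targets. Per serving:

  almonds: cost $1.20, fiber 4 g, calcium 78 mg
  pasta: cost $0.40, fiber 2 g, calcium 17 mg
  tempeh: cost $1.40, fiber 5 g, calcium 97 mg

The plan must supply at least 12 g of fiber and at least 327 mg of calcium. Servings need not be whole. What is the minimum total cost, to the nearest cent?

$4.72

almonds only: max(12/4, 327/78) = 4.192 servings → $5.03.
pasta only: max(12/2, 327/17) = 19.24 servings → $7.69.
tempeh only: max(12/5, 327/97) = 3.371 servings → $4.72.
almonds + pasta: the both-tight solution has a negative serving — not a feasible corner.
almonds + tempeh: intersection lies outside the first quadrant.
pasta + tempeh: the both-tight solution has a negative serving — not a feasible corner.
Cheapest feasible corner: $4.72.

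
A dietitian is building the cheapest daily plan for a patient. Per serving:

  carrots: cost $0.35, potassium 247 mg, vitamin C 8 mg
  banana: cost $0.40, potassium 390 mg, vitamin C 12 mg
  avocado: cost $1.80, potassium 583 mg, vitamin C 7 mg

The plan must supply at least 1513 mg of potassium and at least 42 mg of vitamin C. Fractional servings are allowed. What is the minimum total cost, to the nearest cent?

$1.55

A basic optimal solution has at most two foods positive. Try each food alone and each pair with both targets met exactly.
carrots only: max(1513/247, 42/8) = 6.126 servings → $2.14.
banana only: max(1513/390, 42/12) = 3.879 servings → $1.55.
avocado only: max(1513/583, 42/7) = 6 servings → $10.80.
carrots + banana: the both-tight solution has a negative serving — not a feasible corner.
carrots + avocado with both tight: 4.734 servings and 0.5894 servings → $2.72.
banana + avocado with both tight: 3.257 servings and 0.4163 servings → $2.05.
So the least-cost plan costs $1.55.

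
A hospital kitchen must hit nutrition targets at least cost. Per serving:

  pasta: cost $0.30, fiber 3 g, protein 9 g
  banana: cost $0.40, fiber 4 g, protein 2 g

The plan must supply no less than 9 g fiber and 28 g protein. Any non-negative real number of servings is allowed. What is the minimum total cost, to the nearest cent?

The cheapest plan sits at a corner of the feasible region — with two constraints it uses at most two foods.
pasta only: max(9/3, 28/9) = 3.111 servings → $0.93.
banana only: max(9/4, 28/2) = 14 servings → $5.60.
pasta + banana: intersection lies outside the first quadrant.
The minimum over all feasible corners is $0.93.

$0.93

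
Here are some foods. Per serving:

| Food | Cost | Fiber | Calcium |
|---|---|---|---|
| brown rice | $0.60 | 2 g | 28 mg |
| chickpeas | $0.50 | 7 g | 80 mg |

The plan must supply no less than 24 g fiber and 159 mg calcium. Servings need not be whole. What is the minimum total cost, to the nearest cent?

$1.71

At the optimum either one food covers both requirements or two foods hit both targets exactly; no other combination can be cheaper.
brown rice only: max(24/2, 159/28) = 12 servings → $7.20.
chickpeas only: max(24/7, 159/80) = 3.429 servings → $1.71.
brown rice + chickpeas: intersection lies outside the first quadrant.
So the least-cost plan costs $1.71.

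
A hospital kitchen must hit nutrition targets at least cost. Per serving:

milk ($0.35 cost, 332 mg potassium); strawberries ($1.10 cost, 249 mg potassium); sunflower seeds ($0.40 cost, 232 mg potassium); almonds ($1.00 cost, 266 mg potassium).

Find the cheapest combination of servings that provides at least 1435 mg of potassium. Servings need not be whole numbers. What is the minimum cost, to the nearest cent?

$1.51

Cost per mg of potassium: milk $0.0011, sunflower seeds $0.0017, almonds $0.0038, strawberries $0.0044.
With no serving limits, use only milk: 1435 mg / 332 mg = 4.322 servings × $0.35 = $1.51.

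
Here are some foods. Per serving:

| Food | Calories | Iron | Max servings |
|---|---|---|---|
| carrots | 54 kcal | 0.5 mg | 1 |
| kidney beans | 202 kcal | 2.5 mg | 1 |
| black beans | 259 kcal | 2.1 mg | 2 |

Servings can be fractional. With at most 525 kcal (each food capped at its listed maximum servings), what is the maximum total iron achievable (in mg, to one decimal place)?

Iron per kcal: kidney beans 0.01238, carrots 0.009259, black beans 0.008108.
Take 1 serving of kidney beans: uses 202 kcal, +2.5 mg iron (running total 2.5 mg).
Take 1 serving of carrots: uses 54 kcal, +0.5 mg iron (running total 3.0 mg).
Take 1.039 servings of black beans: uses 269 kcal, +2.2 mg iron (running total 5.2 mg).
Filling greedily by iron-per-kcal is optimal for one linear limit, giving 5.2 mg.

5.2 mg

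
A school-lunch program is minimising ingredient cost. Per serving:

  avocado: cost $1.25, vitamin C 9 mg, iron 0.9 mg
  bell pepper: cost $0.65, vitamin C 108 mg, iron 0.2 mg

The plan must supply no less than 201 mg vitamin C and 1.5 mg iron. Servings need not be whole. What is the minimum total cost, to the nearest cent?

$2.74

At the optimum either one food covers both requirements or two foods hit both targets exactly; no other combination can be cheaper.
avocado only: max(201/9, 1.5/0.9) = 22.33 servings → $27.92.
bell pepper only: max(201/108, 1.5/0.2) = 7.5 servings → $4.88.
avocado + bell pepper with both tight: 1.277 servings and 1.755 servings → $2.74.
The minimum over all feasible corners is $2.74.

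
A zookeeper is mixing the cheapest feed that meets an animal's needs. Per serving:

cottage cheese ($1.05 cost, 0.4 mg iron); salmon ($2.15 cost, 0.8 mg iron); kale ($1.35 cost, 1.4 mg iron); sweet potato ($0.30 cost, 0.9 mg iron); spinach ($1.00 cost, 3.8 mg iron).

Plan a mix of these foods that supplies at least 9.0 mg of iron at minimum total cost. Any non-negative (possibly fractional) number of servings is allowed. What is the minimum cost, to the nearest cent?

$2.37

Cost per mg of iron: spinach $0.2632, sweet potato $0.3333, kale $0.9643, cottage cheese $2.6250, salmon $2.6875.
With no serving limits, use only spinach: 9.0 mg / 3.8 mg = 2.368 servings × $1.00 = $2.37.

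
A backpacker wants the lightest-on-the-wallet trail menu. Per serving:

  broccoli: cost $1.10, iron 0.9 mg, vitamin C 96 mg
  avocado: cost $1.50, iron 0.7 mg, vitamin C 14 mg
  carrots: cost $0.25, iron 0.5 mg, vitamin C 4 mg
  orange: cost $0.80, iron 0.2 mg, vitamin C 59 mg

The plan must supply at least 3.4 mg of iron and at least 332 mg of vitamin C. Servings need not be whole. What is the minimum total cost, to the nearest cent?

Compare the cost at each extreme point of the feasible region.
broccoli only: max(3.4/0.9, 332/96) = 3.778 servings → $4.16.
avocado only: max(3.4/0.7, 332/14) = 23.71 servings → $35.57.
carrots only: max(3.4/0.5, 332/4) = 83 servings → $20.75.
orange only: max(3.4/0.2, 332/59) = 17 servings → $13.60.
broccoli + avocado with both tight: 3.385 servings and 0.5055 servings → $4.48.
broccoli + carrots with both tight: 3.432 servings and 0.6216 servings → $3.93.
broccoli + orange with both targets exact would need a negative amount; discard.
avocado + carrots: the both-tight solution has a negative serving — not a feasible corner.
avocado + orange with both tight: 3.486 servings and 4.8 servings → $9.07.
carrots + orange with both tight: 4.676 servings and 5.31 servings → $5.42.
So the least-cost plan costs $3.93.

$3.93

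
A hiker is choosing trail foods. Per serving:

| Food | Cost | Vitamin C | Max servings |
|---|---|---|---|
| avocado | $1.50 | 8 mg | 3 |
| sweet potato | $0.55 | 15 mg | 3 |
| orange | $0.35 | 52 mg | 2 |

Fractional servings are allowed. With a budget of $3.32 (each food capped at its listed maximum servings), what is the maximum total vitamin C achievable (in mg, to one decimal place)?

154.2 mg

Vitamin C per dollar: orange 148.6, sweet potato 27.27, avocado 5.333.
Take 2 servings of orange: spends $0.70, +104.0 mg vitamin C (running total 104.0 mg).
Take 3 servings of sweet potato: spends $1.65, +45.0 mg vitamin C (running total 149.0 mg).
Take 0.6467 servings of avocado: spends $0.97, +5.2 mg vitamin C (running total 154.2 mg).
Filling greedily by vitamin C-per-dollar is optimal for one linear limit, giving 154.2 mg.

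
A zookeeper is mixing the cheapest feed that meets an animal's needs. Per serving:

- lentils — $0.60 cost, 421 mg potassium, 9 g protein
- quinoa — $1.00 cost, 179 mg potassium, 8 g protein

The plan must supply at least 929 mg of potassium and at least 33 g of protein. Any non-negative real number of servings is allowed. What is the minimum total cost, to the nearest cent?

$2.20

lentils only: max(929/421, 33/9) = 3.667 servings → $2.20.
quinoa only: max(929/179, 33/8) = 5.19 servings → $5.19.
lentils + quinoa with both tight: 0.868 servings and 3.149 servings → $3.67.
The minimum over all feasible corners is $2.20.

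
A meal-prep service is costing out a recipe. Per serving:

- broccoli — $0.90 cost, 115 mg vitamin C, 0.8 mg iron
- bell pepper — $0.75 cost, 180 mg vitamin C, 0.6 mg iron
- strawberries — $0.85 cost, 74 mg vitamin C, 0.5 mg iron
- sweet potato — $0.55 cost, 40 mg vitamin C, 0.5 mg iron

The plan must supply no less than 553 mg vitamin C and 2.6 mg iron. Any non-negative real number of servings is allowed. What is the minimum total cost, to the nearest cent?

For a min-cost LP with two ≥-constraints, a basic feasible solution has at most two positive variables.
broccoli only: max(553/115, 2.6/0.8) = 4.809 servings → $4.33.
bell pepper only: max(553/180, 2.6/0.6) = 4.333 servings → $3.25.
strawberries only: max(553/74, 2.6/0.5) = 7.473 servings → $6.35.
sweet potato only: max(553/40, 2.6/0.5) = 13.82 servings → $7.60.
broccoli + bell pepper with both tight: 1.816 servings and 1.912 servings → $3.07.
broccoli + strawberries with both targets exact would need a negative amount; discard.
broccoli + sweet potato: intersection lies outside the first quadrant.
bell pepper + strawberries with both tight: 1.844 servings and 2.987 servings → $3.92.
bell pepper + sweet potato with both tight: 2.614 servings and 2.064 servings → $3.10.
strawberries + sweet potato: the both-tight solution has a negative serving — not a feasible corner.
The minimum over all feasible corners is $3.07.

$3.07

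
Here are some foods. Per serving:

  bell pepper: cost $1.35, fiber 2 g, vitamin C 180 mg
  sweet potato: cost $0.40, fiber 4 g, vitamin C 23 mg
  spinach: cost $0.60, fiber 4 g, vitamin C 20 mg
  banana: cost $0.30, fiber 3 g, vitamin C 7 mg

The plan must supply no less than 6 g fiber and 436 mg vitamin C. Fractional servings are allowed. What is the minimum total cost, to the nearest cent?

The cheapest plan sits at a corner of the feasible region — with two constraints it uses at most two foods.
bell pepper only: max(6/2, 436/180) = 3 servings → $4.05.
sweet potato only: max(6/4, 436/23) = 18.96 servings → $7.58.
spinach only: max(6/4, 436/20) = 21.8 servings → $13.08.
banana only: max(6/3, 436/7) = 62.29 servings → $18.69.
bell pepper + sweet potato with both tight: 2.383 servings and 0.3086 servings → $3.34.
bell pepper + spinach with both tight: 2.388 servings and 0.3059 servings → $3.41.
bell pepper + banana with both tight: 2.407 servings and 0.3954 servings → $3.37.
sweet potato + spinach with both targets exact would need a negative amount; discard.
sweet potato + banana: intersection lies outside the first quadrant.
spinach + banana: intersection lies outside the first quadrant.
Cheapest feasible corner: $3.34.

$3.34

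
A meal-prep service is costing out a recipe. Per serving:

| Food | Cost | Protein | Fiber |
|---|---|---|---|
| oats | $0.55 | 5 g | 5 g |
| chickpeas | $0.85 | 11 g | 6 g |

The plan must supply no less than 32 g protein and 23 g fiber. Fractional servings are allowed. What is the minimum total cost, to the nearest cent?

At the optimum either one food covers both requirements or two foods hit both targets exactly; no other combination can be cheaper.
oats only: max(32/5, 23/5) = 6.4 servings → $3.52.
chickpeas only: max(32/11, 23/6) = 3.833 servings → $3.26.
oats + chickpeas with both tight: 2.44 servings and 1.8 servings → $2.87.
The minimum over all feasible corners is $2.87.

$2.87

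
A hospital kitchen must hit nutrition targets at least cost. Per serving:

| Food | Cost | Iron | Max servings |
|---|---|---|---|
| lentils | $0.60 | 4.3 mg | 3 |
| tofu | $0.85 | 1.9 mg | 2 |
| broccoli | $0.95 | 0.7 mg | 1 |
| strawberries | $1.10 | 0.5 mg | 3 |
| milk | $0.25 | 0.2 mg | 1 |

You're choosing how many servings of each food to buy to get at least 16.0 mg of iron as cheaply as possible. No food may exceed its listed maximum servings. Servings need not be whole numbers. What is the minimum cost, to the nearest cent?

Cost per mg of iron: lentils $0.1395, tofu $0.4474, milk $1.2500, broccoli $1.3571, strawberries $2.2000.
Take 3 servings of lentils: +12.9 mg iron for $1.80 (total $1.80, still need 3.1 mg).
Take 1.632 servings of tofu: +3.1 mg iron for $1.39 (total $3.19, still need 0.0 mg).
Greedy by cheapest-per-mg is optimal for a single linear constraint, so the minimum cost is $3.19.

$3.19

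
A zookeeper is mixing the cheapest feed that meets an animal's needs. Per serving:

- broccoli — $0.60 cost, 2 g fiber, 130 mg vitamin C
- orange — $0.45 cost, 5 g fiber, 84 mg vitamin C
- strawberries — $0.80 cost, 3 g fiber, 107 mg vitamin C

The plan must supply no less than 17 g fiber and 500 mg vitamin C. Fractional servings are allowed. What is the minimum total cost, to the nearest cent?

For a min-cost LP with two ≥-constraints, a basic feasible solution has at most two positive variables.
broccoli only: max(17/2, 500/130) = 8.5 servings → $5.10.
orange only: max(17/5, 500/84) = 5.952 servings → $2.68.
strawberries only: max(17/3, 500/107) = 5.667 servings → $4.53.
broccoli + orange with both tight: 2.224 servings and 2.51 servings → $2.46.
broccoli + strawberries with both targets exact would need a negative amount; discard.
orange + strawberries with both tight: 1.127 servings and 3.788 servings → $3.54.
So the least-cost plan costs $2.46.

$2.46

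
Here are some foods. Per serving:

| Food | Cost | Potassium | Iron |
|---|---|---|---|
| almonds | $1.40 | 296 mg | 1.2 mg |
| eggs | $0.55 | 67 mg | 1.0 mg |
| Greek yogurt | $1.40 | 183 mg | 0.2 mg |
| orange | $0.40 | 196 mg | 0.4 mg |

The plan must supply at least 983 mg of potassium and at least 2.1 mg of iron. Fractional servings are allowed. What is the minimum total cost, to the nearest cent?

$2.05

With two linear requirements the optimum uses one or two foods; enumerate the corners.
almonds only: max(983/296, 2.1/1.2) = 3.321 servings → $4.65.
eggs only: max(983/67, 2.1/1.0) = 14.67 servings → $8.07.
Greek yogurt only: max(983/183, 2.1/0.2) = 10.5 servings → $14.70.
orange only: max(983/196, 2.1/0.4) = 5.25 servings → $2.10.
almonds + eggs: the both-tight solution has a negative serving — not a feasible corner.
almonds + Greek yogurt with both tight: 1.17 servings and 3.479 servings → $6.51.
almonds + orange with both tight: 0.1575 servings and 4.777 servings → $2.13.
eggs + Greek yogurt with both tight: 1.107 servings and 4.966 servings → $7.56.
eggs + orange with both tight: 0.1087 servings and 4.978 servings → $2.05.
Greek yogurt + orange: intersection lies outside the first quadrant.
So the least-cost plan costs $2.05.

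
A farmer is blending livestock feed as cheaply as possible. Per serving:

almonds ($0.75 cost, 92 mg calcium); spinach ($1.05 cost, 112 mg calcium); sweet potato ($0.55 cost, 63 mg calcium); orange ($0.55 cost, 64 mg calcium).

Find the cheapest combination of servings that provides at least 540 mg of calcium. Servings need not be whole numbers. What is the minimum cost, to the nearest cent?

$4.40

Cost per mg of calcium: almonds $0.0082, orange $0.0086, sweet potato $0.0087, spinach $0.0094.
With no serving limits, use only almonds: 540 mg / 92 mg = 5.87 servings × $0.75 = $4.40.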